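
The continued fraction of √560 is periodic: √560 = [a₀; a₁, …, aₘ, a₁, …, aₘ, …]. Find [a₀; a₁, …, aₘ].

[23; 1, 1, 1, 46]

a₀ = ⌊√560⌋ = 23.
With m₀=0, d₀=1 and mₖ₊₁ = dₖaₖ − mₖ, dₖ₊₁ = (n − mₖ₊₁²)/dₖ, aₖ₊₁ = ⌊(a₀+mₖ₊₁)/dₖ₊₁⌋:
  k=1: m=23, d=31, a=1
  k=2: m=8, d=16, a=1
  k=3: m=8, d=31, a=1
  k=4: m=23, d=1, a=46
d=1 and a=2a₀=46 at k=4, so the next step gives (m, d) = (23, 31) again — its k=1 value — and the period has length 4.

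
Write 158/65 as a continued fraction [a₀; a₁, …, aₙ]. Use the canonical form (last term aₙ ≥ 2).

158 = 2·65 + 28
65 = 2·28 + 9
28 = 3·9 + 1
9 = 9·1 + 0  (stop)
So 158/65 = [2; 2, 3, 9].

[2; 2, 3, 9]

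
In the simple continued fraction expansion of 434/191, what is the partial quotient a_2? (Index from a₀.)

1

434 = 2·191 + 52   →  a_0 = 2
191 = 3·52 + 35   →  a_1 = 3
52 = 1·35 + 17   →  a_2 = 1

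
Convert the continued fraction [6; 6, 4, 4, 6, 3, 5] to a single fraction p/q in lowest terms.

Fold from the inside: start with 5/1.
  3 + 1/5 = 16/5
  6 + 5/16 = 101/16
  4 + 16/101 = 420/101
  4 + 101/420 = 1781/420
  6 + 420/1781 = 11106/1781
  6 + 1781/11106 = 68417/11106

68417/11106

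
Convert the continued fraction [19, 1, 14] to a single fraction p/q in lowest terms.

299/15

Using pₖ = aₖpₖ₋₁ + pₖ₋₂ and qₖ = aₖqₖ₋₁ + qₖ₋₂:
  k=0: a=19, p=19, q=1
  k=1: a=1, p=20, q=1
  k=2: a=14, p=299, q=15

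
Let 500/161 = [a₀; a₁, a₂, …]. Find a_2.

500 = 3·161 + 17   →  a_0 = 3
161 = 9·17 + 8   →  a_1 = 9
17 = 2·8 + 1   →  a_2 = 2

2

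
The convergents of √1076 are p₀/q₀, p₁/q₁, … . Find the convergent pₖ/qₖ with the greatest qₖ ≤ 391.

√1076 = [32; 1, 4, 16, 4, 1, 64, …] (period length 6).
Convergents:
  p_0/q_0 = 32/1
  p_1/q_1 = 33/1
  p_2/q_2 = 164/5
  p_3/q_3 = 2657/81
  p_4/q_4 = 10792/329
  p_5/q_5 = 13449/410
q_4 = 329 ≤ 391 < 410 = q_5, so the answer is 10792/329.

10792/329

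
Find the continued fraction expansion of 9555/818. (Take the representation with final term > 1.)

9555 = 11×818 + 557
818 = 1×557 + 261
557 = 2×261 + 35
261 = 7×35 + 16
35 = 2×16 + 3
16 = 5×3 + 1
3 = 3×1 + 0  (stop)
So 9555/818 = [11; 1, 2, 7, 2, 5, 3].

[11; 1, 2, 7, 2, 5, 3]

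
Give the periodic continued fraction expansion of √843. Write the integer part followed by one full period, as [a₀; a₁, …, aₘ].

[29; 29, 58]

a₀ = ⌊√843⌋ = 29.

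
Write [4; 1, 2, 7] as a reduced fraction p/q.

103/22

Fold from the inside: start with 7/1.
  2 + 1/7 = 15/7
  1 + 7/15 = 22/15
  4 + 15/22 = 103/22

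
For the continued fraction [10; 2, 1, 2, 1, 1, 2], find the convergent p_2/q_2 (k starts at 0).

31/3

Using pₖ = aₖpₖ₋₁ + pₖ₋₂, qₖ = aₖqₖ₋₁ + qₖ₋₂ (with p₋₁=1, p₋₂=0, q₋₁=0, q₋₂=1):
  k=0: a=10, p=10, q=1
  k=1: a=2, p=21, q=2
  k=2: a=1, p=31, q=3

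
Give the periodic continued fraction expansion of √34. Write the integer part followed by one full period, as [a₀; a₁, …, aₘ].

a₀ = ⌊√34⌋ = 5.
With m₀=0, d₀=1 and mₖ₊₁ = dₖaₖ − mₖ, dₖ₊₁ = (n − mₖ₊₁²)/dₖ, aₖ₊₁ = ⌊(a₀+mₖ₊₁)/dₖ₊₁⌋:
  k=1: m=5, d=9, a=1
  k=2: m=4, d=2, a=4
  k=3: m=4, d=9, a=1
  k=4: m=5, d=1, a=10
d=1 and a=2a₀=10 at k=4, so the next step gives (m, d) = (5, 9) again — its k=1 value — and the period has length 4.

[5; 1, 4, 1, 10]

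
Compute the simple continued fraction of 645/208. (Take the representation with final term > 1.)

645 = 3×208 + 21
208 = 9×21 + 19
21 = 1×19 + 2
19 = 9×2 + 1
2 = 2×1 + 0  (stop)
So 645/208 = [3; 9, 1, 9, 2].

[3; 9, 1, 9, 2]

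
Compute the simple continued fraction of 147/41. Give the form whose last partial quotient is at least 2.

147 = 3×41 + 24
41 = 1×24 + 17
24 = 1×17 + 7
17 = 2×7 + 3
7 = 2×3 + 1
3 = 3×1 + 0  (stop)
So 147/41 = [3; 1, 1, 2, 2, 3].

[3; 1, 1, 2, 2, 3]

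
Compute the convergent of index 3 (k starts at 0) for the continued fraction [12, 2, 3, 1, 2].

Using pₖ = aₖpₖ₋₁ + pₖ₋₂, qₖ = aₖqₖ₋₁ + qₖ₋₂ (with p₋₁=1, p₋₂=0, q₋₁=0, q₋₂=1):
  k=0: a=12, p=12, q=1
  k=1: a=2, p=25, q=2
  k=2: a=3, p=87, q=7
  k=3: a=1, p=112, q=9

112/9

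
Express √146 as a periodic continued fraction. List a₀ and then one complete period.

[12; 12, 24]

a₀ = ⌊√146⌋ = 12.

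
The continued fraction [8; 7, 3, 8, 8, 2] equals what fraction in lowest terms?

25671/3155

Using pₖ = aₖpₖ₋₁ + pₖ₋₂ and qₖ = aₖqₖ₋₁ + qₖ₋₂:
  k=0: a=8, p=8, q=1
  k=1: a=7, p=57, q=7
  k=2: a=3, p=179, q=22
  k=3: a=8, p=1489, q=183
  k=4: a=8, p=12091, q=1486
  k=5: a=2, p=25671, q=3155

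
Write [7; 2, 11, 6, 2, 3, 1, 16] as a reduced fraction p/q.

Using pₖ = aₖpₖ₋₁ + pₖ₋₂ and qₖ = aₖqₖ₋₁ + qₖ₋₂:
  k=0: a=7, p=7, q=1
  k=1: a=2, p=15, q=2
  k=2: a=11, p=172, q=23
  k=3: a=6, p=1047, q=140
  k=4: a=2, p=2266, q=303
  k=5: a=3, p=7845, q=1049
  k=6: a=1, p=10111, q=1352
  k=7: a=16, p=169621, q=22681

169621/22681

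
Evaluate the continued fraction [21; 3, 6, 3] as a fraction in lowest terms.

Using pₖ = aₖpₖ₋₁ + pₖ₋₂ and qₖ = aₖqₖ₋₁ + qₖ₋₂:
  k=0: a=21, p=21, q=1
  k=1: a=3, p=64, q=3
  k=2: a=6, p=405, q=19
  k=3: a=3, p=1279, q=60

1279/60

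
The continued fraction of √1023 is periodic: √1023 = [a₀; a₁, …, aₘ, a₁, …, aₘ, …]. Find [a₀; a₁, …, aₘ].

a₀ = ⌊√1023⌋ = 31.
With m₀=0, d₀=1 and mₖ₊₁ = dₖaₖ − mₖ, dₖ₊₁ = (n − mₖ₊₁²)/dₖ, aₖ₊₁ = ⌊(a₀+mₖ₊₁)/dₖ₊₁⌋:
  k=1: m=31, d=62, a=1
  k=2: m=31, d=1, a=62
d=1 and a=2a₀=62 at k=2, so the next step gives (m, d) = (31, 62) again — its k=1 value — and the period has length 2.

[31; 1, 62]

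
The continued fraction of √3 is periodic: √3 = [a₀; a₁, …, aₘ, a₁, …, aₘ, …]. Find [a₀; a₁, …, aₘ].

[1; 1, 2]

a₀ = ⌊√3⌋ = 1.
With m₀=0, d₀=1 and mₖ₊₁ = dₖaₖ − mₖ, dₖ₊₁ = (n − mₖ₊₁²)/dₖ, aₖ₊₁ = ⌊(a₀+mₖ₊₁)/dₖ₊₁⌋:
  k=1: m=1, d=2, a=1
  k=2: m=1, d=1, a=2
d=1 and a=2a₀=2 at k=2, so the next step gives (m, d) = (1, 2) again — its k=1 value — and the period has length 2.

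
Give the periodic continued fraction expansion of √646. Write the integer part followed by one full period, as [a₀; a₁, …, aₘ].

a₀ = ⌊√646⌋ = 25.

[25; 2, 2, 2, 50]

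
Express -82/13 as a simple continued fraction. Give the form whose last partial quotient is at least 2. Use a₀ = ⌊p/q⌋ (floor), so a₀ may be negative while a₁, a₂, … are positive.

[-7; 1, 2, 4]

-82 = -7·13 + 9
13 = 1·9 + 4
9 = 2·4 + 1
4 = 4·1 + 0  (stop)
So -82/13 = [-7; 1, 2, 4].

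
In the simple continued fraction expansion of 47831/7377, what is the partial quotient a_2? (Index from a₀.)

14

47831 = 6·7377 + 3569   →  a_0 = 6
7377 = 2·3569 + 239   →  a_1 = 2
3569 = 14·239 + 223   →  a_2 = 14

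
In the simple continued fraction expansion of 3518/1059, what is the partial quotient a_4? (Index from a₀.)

8

3518 = 3·1059 + 341   →  a_0 = 3
1059 = 3·341 + 36   →  a_1 = 3
341 = 9·36 + 17   →  a_2 = 9
36 = 2·17 + 2   →  a_3 = 2
17 = 8·2 + 1   →  a_4 = 8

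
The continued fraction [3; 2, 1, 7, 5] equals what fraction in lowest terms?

395/118

Using pₖ = aₖpₖ₋₁ + pₖ₋₂ and qₖ = aₖqₖ₋₁ + qₖ₋₂:
  k=0: a=3, p=3, q=1
  k=1: a=2, p=7, q=2
  k=2: a=1, p=10, q=3
  k=3: a=7, p=77, q=23
  k=4: a=5, p=395, q=118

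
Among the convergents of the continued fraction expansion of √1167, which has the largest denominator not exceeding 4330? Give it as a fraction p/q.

60329/1766

√1167 = [34; 6, 5, 11, 5, 6, 68, …] (period length 6).
Convergents:
  p_0/q_0 = 34/1
  p_1/q_1 = 205/6
  p_2/q_2 = 1059/31
  p_3/q_3 = 11854/347
  p_4/q_4 = 60329/1766
  p_5/q_5 = 373828/10943
q_4 = 1766 ≤ 4330 < 10943 = q_5, so the answer is 60329/1766.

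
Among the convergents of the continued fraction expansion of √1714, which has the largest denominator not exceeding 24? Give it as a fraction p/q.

207/5

√1714 = [41; 2, 2, 82, …] (period length 3).
Convergents:
  p_0/q_0 = 41/1
  p_1/q_1 = 83/2
  p_2/q_2 = 207/5
  p_3/q_3 = 17057/412
q_2 = 5 ≤ 24 < 412 = q_3, so the answer is 207/5.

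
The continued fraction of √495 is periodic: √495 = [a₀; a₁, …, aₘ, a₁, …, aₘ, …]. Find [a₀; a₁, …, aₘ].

a₀ = ⌊√495⌋ = 22.
With m₀=0, d₀=1 and mₖ₊₁ = dₖaₖ − mₖ, dₖ₊₁ = (n − mₖ₊₁²)/dₖ, aₖ₊₁ = ⌊(a₀+mₖ₊₁)/dₖ₊₁⌋:
  k=1: m=22, d=11, a=4
  k=2: m=22, d=1, a=44
d=1 and a=2a₀=44 at k=2, so the next step gives (m, d) = (22, 11) again — its k=1 value — and the period has length 2.

[22; 4, 44]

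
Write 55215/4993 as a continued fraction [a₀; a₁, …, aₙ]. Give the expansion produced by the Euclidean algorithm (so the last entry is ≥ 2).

[11; 17, 10, 14, 2]

55215 = 11·4993 + 292
4993 = 17·292 + 29
292 = 10·29 + 2
29 = 14·2 + 1
2 = 2·1 + 0  (stop)
So 55215/4993 = [11; 17, 10, 14, 2].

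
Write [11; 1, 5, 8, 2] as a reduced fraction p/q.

1231/104

Using pₖ = aₖpₖ₋₁ + pₖ₋₂ and qₖ = aₖqₖ₋₁ + qₖ₋₂:
  k=0: a=11, p=11, q=1
  k=1: a=1, p=12, q=1
  k=2: a=5, p=71, q=6
  k=3: a=8, p=580, q=49
  k=4: a=2, p=1231, q=104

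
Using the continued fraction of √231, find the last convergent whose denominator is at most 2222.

11551/760

√231 = [15; 5, 30, …] (period length 2).
Convergents:
  p_0/q_0 = 15/1
  p_1/q_1 = 76/5
  p_2/q_2 = 2295/151
  p_3/q_3 = 11551/760
  p_4/q_4 = 348825/22951
q_3 = 760 ≤ 2222 < 22951 = q_4, so the answer is 11551/760.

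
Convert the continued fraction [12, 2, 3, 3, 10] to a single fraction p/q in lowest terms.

Using pₖ = aₖpₖ₋₁ + pₖ₋₂ and qₖ = aₖqₖ₋₁ + qₖ₋₂:
  k=0: a=12, p=12, q=1
  k=1: a=2, p=25, q=2
  k=2: a=3, p=87, q=7
  k=3: a=3, p=286, q=23
  k=4: a=10, p=2947, q=237

2947/237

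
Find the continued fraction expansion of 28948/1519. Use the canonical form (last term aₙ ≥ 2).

[19; 17, 2, 5, 1, 2, 2]

28948 = 19·1519 + 87
1519 = 17·87 + 40
87 = 2·40 + 7
40 = 5·7 + 5
7 = 1·5 + 2
5 = 2·2 + 1
2 = 2·1 + 0  (stop)
So 28948/1519 = [19; 17, 2, 5, 1, 2, 2].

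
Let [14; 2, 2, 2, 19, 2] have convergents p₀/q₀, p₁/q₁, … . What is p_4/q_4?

3359/233

Using pₖ = aₖpₖ₋₁ + pₖ₋₂, qₖ = aₖqₖ₋₁ + qₖ₋₂ (with p₋₁=1, p₋₂=0, q₋₁=0, q₋₂=1):
  k=0: a=14, p=14, q=1
  k=1: a=2, p=29, q=2
  k=2: a=2, p=72, q=5
  k=3: a=2, p=173, q=12
  k=4: a=19, p=3359, q=233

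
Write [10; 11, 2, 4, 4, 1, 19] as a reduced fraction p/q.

107501/10657

Fold from the inside: start with 19/1.
  1 + 1/19 = 20/19
  4 + 19/20 = 99/20
  4 + 20/99 = 416/99
  2 + 99/416 = 931/416
  11 + 416/931 = 10657/931
  10 + 931/10657 = 107501/10657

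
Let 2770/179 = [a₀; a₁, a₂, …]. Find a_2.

2770 = 15·179 + 85   →  a_0 = 15
179 = 2·85 + 9   →  a_1 = 2
85 = 9·9 + 4   →  a_2 = 9

9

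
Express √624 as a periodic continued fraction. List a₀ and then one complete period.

a₀ = ⌊√624⌋ = 24.
With m₀=0, d₀=1 and mₖ₊₁ = dₖaₖ − mₖ, dₖ₊₁ = (n − mₖ₊₁²)/dₖ, aₖ₊₁ = ⌊(a₀+mₖ₊₁)/dₖ₊₁⌋:
  k=1: m=24, d=48, a=1
  k=2: m=24, d=1, a=48
d=1 and a=2a₀=48 at k=2, so the next step gives (m, d) = (24, 48) again — its k=1 value — and the period has length 2.

[24; 1, 48]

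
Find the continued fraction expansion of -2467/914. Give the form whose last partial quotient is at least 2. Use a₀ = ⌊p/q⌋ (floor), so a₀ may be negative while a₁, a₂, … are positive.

[-3; 3, 3, 11, 8]

-2467 = -3·914 + 275
914 = 3·275 + 89
275 = 3·89 + 8
89 = 11·8 + 1
8 = 8·1 + 0  (stop)
So -2467/914 = [-3; 3, 3, 11, 8].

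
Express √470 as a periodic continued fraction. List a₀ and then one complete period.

[21; 1, 2, 8, 2, 1, 42]

a₀ = ⌊√470⌋ = 21.
With m₀=0, d₀=1 and mₖ₊₁ = dₖaₖ − mₖ, dₖ₊₁ = (n − mₖ₊₁²)/dₖ, aₖ₊₁ = ⌊(a₀+mₖ₊₁)/dₖ₊₁⌋:
  k=1: m=21, d=29, a=1
  k=2: m=8, d=14, a=2
  k=3: m=20, d=5, a=8
  k=4: m=20, d=14, a=2
  k=5: m=8, d=29, a=1
  k=6: m=21, d=1, a=42
d=1 and a=2a₀=42 at k=6, so the next step gives (m, d) = (21, 29) again — its k=1 value — and the period has length 6.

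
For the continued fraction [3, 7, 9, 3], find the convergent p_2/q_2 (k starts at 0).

Using pₖ = aₖpₖ₋₁ + pₖ₋₂, qₖ = aₖqₖ₋₁ + qₖ₋₂ (with p₋₁=1, p₋₂=0, q₋₁=0, q₋₂=1):
  k=0: a=3, p=3, q=1
  k=1: a=7, p=22, q=7
  k=2: a=9, p=201, q=64

201/64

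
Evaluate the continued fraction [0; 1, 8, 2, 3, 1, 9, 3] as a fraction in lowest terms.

Fold from the inside: start with 3/1.
  9 + 1/3 = 28/3
  1 + 3/28 = 31/28
  3 + 28/31 = 121/31
  2 + 31/121 = 273/121
  8 + 121/273 = 2305/273
  1 + 273/2305 = 2578/2305
  0 + 2305/2578 = 2305/2578

2305/2578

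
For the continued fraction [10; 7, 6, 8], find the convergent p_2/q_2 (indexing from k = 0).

436/43

Using pₖ = aₖpₖ₋₁ + pₖ₋₂, qₖ = aₖqₖ₋₁ + qₖ₋₂ (with p₋₁=1, p₋₂=0, q₋₁=0, q₋₂=1):
  k=0: a=10, p=10, q=1
  k=1: a=7, p=71, q=7
  k=2: a=6, p=436, q=43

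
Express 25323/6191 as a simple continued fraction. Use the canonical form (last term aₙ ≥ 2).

25323 = 4×6191 + 559
6191 = 11×559 + 42
559 = 13×42 + 13
42 = 3×13 + 3
13 = 4×3 + 1
3 = 3×1 + 0  (stop)
So 25323/6191 = [4; 11, 13, 3, 4, 3].

[4; 11, 13, 3, 4, 3]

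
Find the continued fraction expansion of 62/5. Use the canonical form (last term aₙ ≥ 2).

62 = 12·5 + 2
5 = 2·2 + 1
2 = 2·1 + 0  (stop)
So 62/5 = [12; 2, 2].

[12; 2, 2]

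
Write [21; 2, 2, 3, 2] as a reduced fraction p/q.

Fold from the inside: start with 2/1.
  3 + 1/2 = 7/2
  2 + 2/7 = 16/7
  2 + 7/16 = 39/16
  21 + 16/39 = 835/39

835/39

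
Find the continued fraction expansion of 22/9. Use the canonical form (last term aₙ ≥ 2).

[2; 2, 4]

22 = 2·9 + 4
9 = 2·4 + 1
4 = 4·1 + 0  (stop)
So 22/9 = [2; 2, 4].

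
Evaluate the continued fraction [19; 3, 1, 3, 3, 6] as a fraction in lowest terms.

Fold from the inside: start with 6/1.
  3 + 1/6 = 19/6
  3 + 6/19 = 63/19
  1 + 19/63 = 82/63
  3 + 63/82 = 309/82
  19 + 82/309 = 5953/309

5953/309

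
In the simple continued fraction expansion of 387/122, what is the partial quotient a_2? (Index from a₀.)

387 = 3·122 + 21   →  a_0 = 3
122 = 5·21 + 17   →  a_1 = 5
21 = 1·17 + 4   →  a_2 = 1

1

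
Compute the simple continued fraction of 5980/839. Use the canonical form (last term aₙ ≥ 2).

[7; 7, 1, 5, 3, 2, 2]

5980 = 7*839 + 107
839 = 7*107 + 90
107 = 1*90 + 17
90 = 5*17 + 5
17 = 3*5 + 2
5 = 2*2 + 1
2 = 2*1 + 0  (stop)
So 5980/839 = [7; 7, 1, 5, 3, 2, 2].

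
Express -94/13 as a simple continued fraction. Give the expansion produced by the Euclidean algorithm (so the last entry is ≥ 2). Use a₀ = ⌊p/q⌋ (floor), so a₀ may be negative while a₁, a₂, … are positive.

-94 = -8·13 + 10
13 = 1·10 + 3
10 = 3·3 + 1
3 = 3·1 + 0  (stop)
So -94/13 = [-8; 1, 3, 3].

[-8; 1, 3, 3]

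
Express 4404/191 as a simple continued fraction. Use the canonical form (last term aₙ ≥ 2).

4404 = 23·191 + 11
191 = 17·11 + 4
11 = 2·4 + 3
4 = 1·3 + 1
3 = 3·1 + 0  (stop)
So 4404/191 = [23; 17, 2, 1, 3].

[23; 17, 2, 1, 3]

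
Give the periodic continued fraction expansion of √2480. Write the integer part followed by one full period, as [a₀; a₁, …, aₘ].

a₀ = ⌊√2480⌋ = 49.
With m₀=0, d₀=1 and mₖ₊₁ = dₖaₖ − mₖ, dₖ₊₁ = (n − mₖ₊₁²)/dₖ, aₖ₊₁ = ⌊(a₀+mₖ₊₁)/dₖ₊₁⌋:
  k=1: m=49, d=79, a=1
  k=2: m=30, d=20, a=3
  k=3: m=30, d=79, a=1
  k=4: m=49, d=1, a=98
d=1 and a=2a₀=98 at k=4, so the next step gives (m, d) = (49, 79) again — its k=1 value — and the period has length 4.

[49; 1, 3, 1, 98]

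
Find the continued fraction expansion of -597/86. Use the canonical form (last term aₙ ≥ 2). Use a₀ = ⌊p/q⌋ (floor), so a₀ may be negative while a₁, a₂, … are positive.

-597 = -7*86 + 5
86 = 17*5 + 1
5 = 5*1 + 0  (stop)
So -597/86 = [-7; 17, 5].

[-7; 17, 5]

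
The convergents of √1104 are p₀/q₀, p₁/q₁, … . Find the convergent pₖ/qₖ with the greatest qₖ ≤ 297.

7775/234

√1104 = [33; 4, 2, 2, 2, 4, 66, …] (period length 6).
Convergents:
  p_0/q_0 = 33/1
  p_1/q_1 = 133/4
  p_2/q_2 = 299/9
  p_3/q_3 = 731/22
  p_4/q_4 = 1761/53
  p_5/q_5 = 7775/234
  p_6/q_6 = 514911/15497
q_5 = 234 ≤ 297 < 15497 = q_6, so the answer is 7775/234.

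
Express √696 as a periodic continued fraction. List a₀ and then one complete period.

[26; 2, 1, 1, 1, 1, 1, 2, 52]

a₀ = ⌊√696⌋ = 26.
With m₀=0, d₀=1 and mₖ₊₁ = dₖaₖ − mₖ, dₖ₊₁ = (n − mₖ₊₁²)/dₖ, aₖ₊₁ = ⌊(a₀+mₖ₊₁)/dₖ₊₁⌋:
  k=1: m=26, d=20, a=2
  k=2: m=14, d=25, a=1
  k=3: m=11, d=23, a=1
  k=4: m=12, d=24, a=1
  k=5: m=12, d=23, a=1
  k=6: m=11, d=25, a=1
  k=7: m=14, d=20, a=2
  k=8: m=26, d=1, a=52
d=1 and a=2a₀=52 at k=8, so the next step gives (m, d) = (26, 20) again — its k=1 value — and the period has length 8.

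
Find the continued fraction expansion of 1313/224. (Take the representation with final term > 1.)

1313 = 5×224 + 193
224 = 1×193 + 31
193 = 6×31 + 7
31 = 4×7 + 3
7 = 2×3 + 1
3 = 3×1 + 0  (stop)
So 1313/224 = [5; 1, 6, 4, 2, 3].

[5; 1, 6, 4, 2, 3]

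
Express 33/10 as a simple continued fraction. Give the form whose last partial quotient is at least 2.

[3; 3, 3]

33 = 3*10 + 3
10 = 3*3 + 1
3 = 3*1 + 0  (stop)
So 33/10 = [3; 3, 3].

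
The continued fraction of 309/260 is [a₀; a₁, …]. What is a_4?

309 = 1·260 + 49   →  a_0 = 1
260 = 5·49 + 15   →  a_1 = 5
49 = 3·15 + 4   →  a_2 = 3
15 = 3·4 + 3   →  a_3 = 3
4 = 1·3 + 1   →  a_4 = 1

1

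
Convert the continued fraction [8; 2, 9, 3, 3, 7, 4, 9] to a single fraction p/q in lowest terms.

463648/54711

Fold from the inside: start with 9/1.
  4 + 1/9 = 37/9
  7 + 9/37 = 268/37
  3 + 37/268 = 841/268
  3 + 268/841 = 2791/841
  9 + 841/2791 = 25960/2791
  2 + 2791/25960 = 54711/25960
  8 + 25960/54711 = 463648/54711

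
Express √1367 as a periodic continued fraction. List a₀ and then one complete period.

[36; 1, 35, 1, 72]

a₀ = ⌊√1367⌋ = 36.
With m₀=0, d₀=1 and mₖ₊₁ = dₖaₖ − mₖ, dₖ₊₁ = (n − mₖ₊₁²)/dₖ, aₖ₊₁ = ⌊(a₀+mₖ₊₁)/dₖ₊₁⌋:
  k=1: m=36, d=71, a=1
  k=2: m=35, d=2, a=35
  k=3: m=35, d=71, a=1
  k=4: m=36, d=1, a=72
d=1 and a=2a₀=72 at k=4, so the next step gives (m, d) = (36, 71) again — its k=1 value — and the period has length 4.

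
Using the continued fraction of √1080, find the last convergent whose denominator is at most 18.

230/7

√1080 = [32; 1, 6, 3, 6, 1, 64, …] (period length 6).
Convergents:
  p_0/q_0 = 32/1
  p_1/q_1 = 33/1
  p_2/q_2 = 230/7
  p_3/q_3 = 723/22
q_2 = 7 ≤ 18 < 22 = q_3, so the answer is 230/7.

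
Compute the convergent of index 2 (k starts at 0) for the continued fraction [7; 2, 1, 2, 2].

22/3

Using pₖ = aₖpₖ₋₁ + pₖ₋₂, qₖ = aₖqₖ₋₁ + qₖ₋₂ (with p₋₁=1, p₋₂=0, q₋₁=0, q₋₂=1):
  k=0: a=7, p=7, q=1
  k=1: a=2, p=15, q=2
  k=2: a=1, p=22, q=3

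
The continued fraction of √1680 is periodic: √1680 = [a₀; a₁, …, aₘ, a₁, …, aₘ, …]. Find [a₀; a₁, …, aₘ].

[40; 1, 80]

a₀ = ⌊√1680⌋ = 40.
With m₀=0, d₀=1 and mₖ₊₁ = dₖaₖ − mₖ, dₖ₊₁ = (n − mₖ₊₁²)/dₖ, aₖ₊₁ = ⌊(a₀+mₖ₊₁)/dₖ₊₁⌋:
  k=1: m=40, d=80, a=1
  k=2: m=40, d=1, a=80
d=1 and a=2a₀=80 at k=2, so the next step gives (m, d) = (40, 80) again — its k=1 value — and the period has length 2.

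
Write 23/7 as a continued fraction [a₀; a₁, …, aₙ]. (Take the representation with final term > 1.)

23 = 3·7 + 2
7 = 3·2 + 1
2 = 2·1 + 0  (stop)
So 23/7 = [3; 3, 2].

[3; 3, 2]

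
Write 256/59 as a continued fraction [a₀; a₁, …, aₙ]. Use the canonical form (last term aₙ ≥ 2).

256 = 4*59 + 20
59 = 2*20 + 19
20 = 1*19 + 1
19 = 19*1 + 0  (stop)
So 256/59 = [4; 2, 1, 19].

[4; 2, 1, 19]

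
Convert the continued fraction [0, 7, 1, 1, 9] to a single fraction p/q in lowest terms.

19/143

Fold from the inside: start with 9/1.
  1 + 1/9 = 10/9
  1 + 9/10 = 19/10
  7 + 10/19 = 143/19
  0 + 19/143 = 19/143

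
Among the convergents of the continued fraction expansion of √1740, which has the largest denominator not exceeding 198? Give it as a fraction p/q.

√1740 = [41; 1, 2, 2, 20, 2, 2, 1, 82, …] (period length 8).
Convergents:
  p_0/q_0 = 41/1
  p_1/q_1 = 42/1
  p_2/q_2 = 125/3
  p_3/q_3 = 292/7
  p_4/q_4 = 5965/143
  p_5/q_5 = 12222/293
q_4 = 143 ≤ 198 < 293 = q_5, so the answer is 5965/143.

5965/143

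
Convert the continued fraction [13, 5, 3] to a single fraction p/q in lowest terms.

211/16

Using pₖ = aₖpₖ₋₁ + pₖ₋₂ and qₖ = aₖqₖ₋₁ + qₖ₋₂:
  k=0: a=13, p=13, q=1
  k=1: a=5, p=66, q=5
  k=2: a=3, p=211, q=16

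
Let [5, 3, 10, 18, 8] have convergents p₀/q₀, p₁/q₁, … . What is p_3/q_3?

Using pₖ = aₖpₖ₋₁ + pₖ₋₂, qₖ = aₖqₖ₋₁ + qₖ₋₂ (with p₋₁=1, p₋₂=0, q₋₁=0, q₋₂=1):
  k=0: a=5, p=5, q=1
  k=1: a=3, p=16, q=3
  k=2: a=10, p=165, q=31
  k=3: a=18, p=2986, q=561

2986/561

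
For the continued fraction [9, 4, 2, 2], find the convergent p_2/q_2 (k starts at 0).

Using pₖ = aₖpₖ₋₁ + pₖ₋₂, qₖ = aₖqₖ₋₁ + qₖ₋₂ (with p₋₁=1, p₋₂=0, q₋₁=0, q₋₂=1):
  k=0: a=9, p=9, q=1
  k=1: a=4, p=37, q=4
  k=2: a=2, p=83, q=9

83/9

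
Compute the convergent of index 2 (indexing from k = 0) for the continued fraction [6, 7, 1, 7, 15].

Using pₖ = aₖpₖ₋₁ + pₖ₋₂, qₖ = aₖqₖ₋₁ + qₖ₋₂ (with p₋₁=1, p₋₂=0, q₋₁=0, q₋₂=1):
  k=0: a=6, p=6, q=1
  k=1: a=7, p=43, q=7
  k=2: a=1, p=49, q=8

49/8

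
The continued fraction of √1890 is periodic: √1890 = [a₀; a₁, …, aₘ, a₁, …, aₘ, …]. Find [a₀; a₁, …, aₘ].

[43; 2, 9, 6, 9, 2, 86]

a₀ = ⌊√1890⌋ = 43.
With m₀=0, d₀=1 and mₖ₊₁ = dₖaₖ − mₖ, dₖ₊₁ = (n − mₖ₊₁²)/dₖ, aₖ₊₁ = ⌊(a₀+mₖ₊₁)/dₖ₊₁⌋:
  k=1: m=43, d=41, a=2
  k=2: m=39, d=9, a=9
  k=3: m=42, d=14, a=6
  k=4: m=42, d=9, a=9
  k=5: m=39, d=41, a=2
  k=6: m=43, d=1, a=86
d=1 and a=2a₀=86 at k=6, so the next step gives (m, d) = (43, 41) again — its k=1 value — and the period has length 6.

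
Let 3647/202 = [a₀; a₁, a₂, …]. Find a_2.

3647 = 18·202 + 11   →  a_0 = 18
202 = 18·11 + 4   →  a_1 = 18
11 = 2·4 + 3   →  a_2 = 2

2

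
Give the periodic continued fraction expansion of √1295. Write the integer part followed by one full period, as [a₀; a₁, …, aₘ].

[35; 1, 70]

a₀ = ⌊√1295⌋ = 35.
With m₀=0, d₀=1 and mₖ₊₁ = dₖaₖ − mₖ, dₖ₊₁ = (n − mₖ₊₁²)/dₖ, aₖ₊₁ = ⌊(a₀+mₖ₊₁)/dₖ₊₁⌋:
  k=1: m=35, d=70, a=1
  k=2: m=35, d=1, a=70
d=1 and a=2a₀=70 at k=2, so the next step gives (m, d) = (35, 70) again — its k=1 value — and the period has length 2.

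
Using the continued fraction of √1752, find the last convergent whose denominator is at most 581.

√1752 = [41; 1, 5, 1, 82, …] (period length 4).
Convergents:
  p_0/q_0 = 41/1
  p_1/q_1 = 42/1
  p_2/q_2 = 251/6
  p_3/q_3 = 293/7
  p_4/q_4 = 24277/580
  p_5/q_5 = 24570/587
q_4 = 580 ≤ 581 < 587 = q_5, so the answer is 24277/580.

24277/580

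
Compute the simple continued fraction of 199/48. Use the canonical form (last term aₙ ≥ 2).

199 = 4*48 + 7
48 = 6*7 + 6
7 = 1*6 + 1
6 = 6*1 + 0  (stop)
So 199/48 = [4; 6, 1, 6].

[4; 6, 1, 6]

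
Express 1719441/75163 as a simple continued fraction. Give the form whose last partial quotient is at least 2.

[22; 1, 7, 13, 3, 6, 7, 5]

1719441 = 22*75163 + 65855
75163 = 1*65855 + 9308
65855 = 7*9308 + 699
9308 = 13*699 + 221
699 = 3*221 + 36
221 = 6*36 + 5
36 = 7*5 + 1
5 = 5*1 + 0  (stop)
So 1719441/75163 = [22; 1, 7, 13, 3, 6, 7, 5].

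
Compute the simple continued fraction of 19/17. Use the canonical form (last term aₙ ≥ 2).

19 = 1×17 + 2
17 = 8×2 + 1
2 = 2×1 + 0  (stop)
So 19/17 = [1; 8, 2].

[1; 8, 2]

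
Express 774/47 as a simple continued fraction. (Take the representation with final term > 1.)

774 = 16*47 + 22
47 = 2*22 + 3
22 = 7*3 + 1
3 = 3*1 + 0  (stop)
So 774/47 = [16; 2, 7, 3].

[16; 2, 7, 3]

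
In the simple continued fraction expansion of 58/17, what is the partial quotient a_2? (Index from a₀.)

58 = 3·17 + 7   →  a_0 = 3
17 = 2·7 + 3   →  a_1 = 2
7 = 2·3 + 1   →  a_2 = 2

2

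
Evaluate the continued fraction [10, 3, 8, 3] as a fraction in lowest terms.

805/78

Using pₖ = aₖpₖ₋₁ + pₖ₋₂ and qₖ = aₖqₖ₋₁ + qₖ₋₂:
  k=0: a=10, p=10, q=1
  k=1: a=3, p=31, q=3
  k=2: a=8, p=258, q=25
  k=3: a=3, p=805, q=78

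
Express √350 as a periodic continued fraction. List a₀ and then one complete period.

[18; 1, 2, 2, 2, 1, 36]

a₀ = ⌊√350⌋ = 18.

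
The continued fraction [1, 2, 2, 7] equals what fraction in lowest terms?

Using pₖ = aₖpₖ₋₁ + pₖ₋₂ and qₖ = aₖqₖ₋₁ + qₖ₋₂:
  k=0: a=1, p=1, q=1
  k=1: a=2, p=3, q=2
  k=2: a=2, p=7, q=5
  k=3: a=7, p=52, q=37

52/37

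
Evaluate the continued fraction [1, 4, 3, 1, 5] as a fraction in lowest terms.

121/98

Using pₖ = aₖpₖ₋₁ + pₖ₋₂ and qₖ = aₖqₖ₋₁ + qₖ₋₂:
  k=0: a=1, p=1, q=1
  k=1: a=4, p=5, q=4
  k=2: a=3, p=16, q=13
  k=3: a=1, p=21, q=17
  k=4: a=5, p=121, q=98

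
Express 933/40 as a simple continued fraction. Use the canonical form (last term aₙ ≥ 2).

933 = 23*40 + 13
40 = 3*13 + 1
13 = 13*1 + 0  (stop)
So 933/40 = [23; 3, 13].

[23; 3, 13]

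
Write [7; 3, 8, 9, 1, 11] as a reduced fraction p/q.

22041/3011

Using pₖ = aₖpₖ₋₁ + pₖ₋₂ and qₖ = aₖqₖ₋₁ + qₖ₋₂:
  k=0: a=7, p=7, q=1
  k=1: a=3, p=22, q=3
  k=2: a=8, p=183, q=25
  k=3: a=9, p=1669, q=228
  k=4: a=1, p=1852, q=253
  k=5: a=11, p=22041, q=3011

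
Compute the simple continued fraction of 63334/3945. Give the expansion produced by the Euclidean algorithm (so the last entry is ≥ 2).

[16; 18, 2, 3, 3, 9]

63334 = 16·3945 + 214
3945 = 18·214 + 93
214 = 2·93 + 28
93 = 3·28 + 9
28 = 3·9 + 1
9 = 9·1 + 0  (stop)
So 63334/3945 = [16; 18, 2, 3, 3, 9].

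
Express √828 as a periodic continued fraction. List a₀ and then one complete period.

[28; 1, 3, 2, 3, 1, 56]

a₀ = ⌊√828⌋ = 28.
With m₀=0, d₀=1 and mₖ₊₁ = dₖaₖ − mₖ, dₖ₊₁ = (n − mₖ₊₁²)/dₖ, aₖ₊₁ = ⌊(a₀+mₖ₊₁)/dₖ₊₁⌋:
  k=1: m=28, d=44, a=1
  k=2: m=16, d=13, a=3
  k=3: m=23, d=23, a=2
  k=4: m=23, d=13, a=3
  k=5: m=16, d=44, a=1
  k=6: m=28, d=1, a=56
d=1 and a=2a₀=56 at k=6, so the next step gives (m, d) = (28, 44) again — its k=1 value — and the period has length 6.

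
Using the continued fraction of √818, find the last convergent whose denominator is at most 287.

√818 = [28; 1, 1, 1, 1, 56, …] (period length 5).
Convergents:
  p_0/q_0 = 28/1
  p_1/q_1 = 29/1
  p_2/q_2 = 57/2
  p_3/q_3 = 86/3
  p_4/q_4 = 143/5
  p_5/q_5 = 8094/283
  p_6/q_6 = 8237/288
q_5 = 283 ≤ 287 < 288 = q_6, so the answer is 8094/283.

8094/283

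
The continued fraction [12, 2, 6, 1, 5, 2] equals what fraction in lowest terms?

Fold from the inside: start with 2/1.
  5 + 1/2 = 11/2
  1 + 2/11 = 13/11
  6 + 11/13 = 89/13
  2 + 13/89 = 191/89
  12 + 89/191 = 2381/191

2381/191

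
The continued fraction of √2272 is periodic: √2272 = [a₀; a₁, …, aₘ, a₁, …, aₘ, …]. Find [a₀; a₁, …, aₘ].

[47; 1, 1, 1, 94]

a₀ = ⌊√2272⌋ = 47.
With m₀=0, d₀=1 and mₖ₊₁ = dₖaₖ − mₖ, dₖ₊₁ = (n − mₖ₊₁²)/dₖ, aₖ₊₁ = ⌊(a₀+mₖ₊₁)/dₖ₊₁⌋:
  k=1: m=47, d=63, a=1
  k=2: m=16, d=32, a=1
  k=3: m=16, d=63, a=1
  k=4: m=47, d=1, a=94
d=1 and a=2a₀=94 at k=4, so the next step gives (m, d) = (47, 63) again — its k=1 value — and the period has length 4.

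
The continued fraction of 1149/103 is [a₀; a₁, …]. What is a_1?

1149 = 11·103 + 16   →  a_0 = 11
103 = 6·16 + 7   →  a_1 = 6

6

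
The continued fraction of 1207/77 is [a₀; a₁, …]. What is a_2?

1207 = 15·77 + 52   →  a_0 = 15
77 = 1·52 + 25   →  a_1 = 1
52 = 2·25 + 2   →  a_2 = 2

2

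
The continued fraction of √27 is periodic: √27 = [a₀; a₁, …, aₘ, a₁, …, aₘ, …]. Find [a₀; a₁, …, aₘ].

a₀ = ⌊√27⌋ = 5.
With m₀=0, d₀=1 and mₖ₊₁ = dₖaₖ − mₖ, dₖ₊₁ = (n − mₖ₊₁²)/dₖ, aₖ₊₁ = ⌊(a₀+mₖ₊₁)/dₖ₊₁⌋:
  k=1: m=5, d=2, a=5
  k=2: m=5, d=1, a=10
d=1 and a=2a₀=10 at k=2, so the next step gives (m, d) = (5, 2) again — its k=1 value — and the period has length 2.

[5; 5, 10]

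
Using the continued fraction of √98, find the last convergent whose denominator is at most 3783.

19601/1980

√98 = [9; 1, 8, 1, 18, …] (period length 4).
Convergents:
  p_0/q_0 = 9/1
  p_1/q_1 = 10/1
  p_2/q_2 = 89/9
  p_3/q_3 = 99/10
  p_4/q_4 = 1871/189
  p_5/q_5 = 1970/199
  p_6/q_6 = 17631/1781
  p_7/q_7 = 19601/1980
  p_8/q_8 = 370449/37421
q_7 = 1980 ≤ 3783 < 37421 = q_8, so the answer is 19601/1980.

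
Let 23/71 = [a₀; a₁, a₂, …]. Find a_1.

3

23 = 0·71 + 23   →  a_0 = 0
71 = 3·23 + 2   →  a_1 = 3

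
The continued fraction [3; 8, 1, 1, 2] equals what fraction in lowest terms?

134/43

Fold from the inside: start with 2/1.
  1 + 1/2 = 3/2
  1 + 2/3 = 5/3
  8 + 3/5 = 43/5
  3 + 5/43 = 134/43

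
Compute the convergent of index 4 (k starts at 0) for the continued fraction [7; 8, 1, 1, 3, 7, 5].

427/60

Using pₖ = aₖpₖ₋₁ + pₖ₋₂, qₖ = aₖqₖ₋₁ + qₖ₋₂ (with p₋₁=1, p₋₂=0, q₋₁=0, q₋₂=1):
  k=0: a=7, p=7, q=1
  k=1: a=8, p=57, q=8
  k=2: a=1, p=64, q=9
  k=3: a=1, p=121, q=17
  k=4: a=3, p=427, q=60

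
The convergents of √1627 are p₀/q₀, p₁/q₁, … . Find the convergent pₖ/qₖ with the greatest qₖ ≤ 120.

4800/119

√1627 = [40; 2, 1, 39, 1, 2, 80, …] (period length 6).
Convergents:
  p_0/q_0 = 40/1
  p_1/q_1 = 81/2
  p_2/q_2 = 121/3
  p_3/q_3 = 4800/119
  p_4/q_4 = 4921/122
q_3 = 119 ≤ 120 < 122 = q_4, so the answer is 4800/119.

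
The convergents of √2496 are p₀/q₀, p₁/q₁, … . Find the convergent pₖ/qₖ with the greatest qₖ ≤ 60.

√2496 = [49; 1, 23, 1, 98, …] (period length 4).
Convergents:
  p_0/q_0 = 49/1
  p_1/q_1 = 50/1
  p_2/q_2 = 1199/24
  p_3/q_3 = 1249/25
  p_4/q_4 = 123601/2474
q_3 = 25 ≤ 60 < 2474 = q_4, so the answer is 1249/25.

1249/25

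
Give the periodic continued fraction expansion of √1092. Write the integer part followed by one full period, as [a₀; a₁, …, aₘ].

a₀ = ⌊√1092⌋ = 33.
With m₀=0, d₀=1 and mₖ₊₁ = dₖaₖ − mₖ, dₖ₊₁ = (n − mₖ₊₁²)/dₖ, aₖ₊₁ = ⌊(a₀+mₖ₊₁)/dₖ₊₁⌋:
  k=1: m=33, d=3, a=22
  k=2: m=33, d=1, a=66
d=1 and a=2a₀=66 at k=2, so the next step gives (m, d) = (33, 3) again — its k=1 value — and the period has length 2.

[33; 22, 66]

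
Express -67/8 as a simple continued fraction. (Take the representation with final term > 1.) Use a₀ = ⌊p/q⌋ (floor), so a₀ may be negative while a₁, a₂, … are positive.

[-9; 1, 1, 1, 2]

-67 = -9·8 + 5
8 = 1·5 + 3
5 = 1·3 + 2
3 = 1·2 + 1
2 = 2·1 + 0  (stop)
So -67/8 = [-9; 1, 1, 1, 2].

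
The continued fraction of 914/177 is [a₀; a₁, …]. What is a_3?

1

914 = 5·177 + 29   →  a_0 = 5
177 = 6·29 + 3   →  a_1 = 6
29 = 9·3 + 2   →  a_2 = 9
3 = 1·2 + 1   →  a_3 = 1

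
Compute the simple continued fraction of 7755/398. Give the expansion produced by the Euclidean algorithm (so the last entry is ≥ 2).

7755 = 19·398 + 193
398 = 2·193 + 12
193 = 16·12 + 1
12 = 12·1 + 0  (stop)
So 7755/398 = [19; 2, 16, 12].

[19; 2, 16, 12]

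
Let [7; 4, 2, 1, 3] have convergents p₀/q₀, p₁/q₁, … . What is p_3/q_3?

Using pₖ = aₖpₖ₋₁ + pₖ₋₂, qₖ = aₖqₖ₋₁ + qₖ₋₂ (with p₋₁=1, p₋₂=0, q₋₁=0, q₋₂=1):
  k=0: a=7, p=7, q=1
  k=1: a=4, p=29, q=4
  k=2: a=2, p=65, q=9
  k=3: a=1, p=94, q=13

94/13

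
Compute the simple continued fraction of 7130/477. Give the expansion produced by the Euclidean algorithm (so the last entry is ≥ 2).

7130 = 14·477 + 452
477 = 1·452 + 25
452 = 18·25 + 2
25 = 12·2 + 1
2 = 2·1 + 0  (stop)
So 7130/477 = [14; 1, 18, 12, 2].

[14; 1, 18, 12, 2]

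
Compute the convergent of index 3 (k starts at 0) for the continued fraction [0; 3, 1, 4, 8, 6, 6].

Using pₖ = aₖpₖ₋₁ + pₖ₋₂, qₖ = aₖqₖ₋₁ + qₖ₋₂ (with p₋₁=1, p₋₂=0, q₋₁=0, q₋₂=1):
  k=0: a=0, p=0, q=1
  k=1: a=3, p=1, q=3
  k=2: a=1, p=1, q=4
  k=3: a=4, p=5, q=19

5/19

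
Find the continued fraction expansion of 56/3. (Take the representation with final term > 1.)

[18; 1, 2]

56 = 18×3 + 2
3 = 1×2 + 1
2 = 2×1 + 0  (stop)
So 56/3 = [18; 1, 2].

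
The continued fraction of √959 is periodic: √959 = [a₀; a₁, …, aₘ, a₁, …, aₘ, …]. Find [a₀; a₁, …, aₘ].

a₀ = ⌊√959⌋ = 30.
With m₀=0, d₀=1 and mₖ₊₁ = dₖaₖ − mₖ, dₖ₊₁ = (n − mₖ₊₁²)/dₖ, aₖ₊₁ = ⌊(a₀+mₖ₊₁)/dₖ₊₁⌋:
  k=1: m=30, d=59, a=1
  k=2: m=29, d=2, a=29
  k=3: m=29, d=59, a=1
  k=4: m=30, d=1, a=60
d=1 and a=2a₀=60 at k=4, so the next step gives (m, d) = (30, 59) again — its k=1 value — and the period has length 4.

[30; 1, 29, 1, 60]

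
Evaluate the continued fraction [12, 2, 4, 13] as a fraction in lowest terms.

Fold from the inside: start with 13/1.
  4 + 1/13 = 53/13
  2 + 13/53 = 119/53
  12 + 53/119 = 1481/119

1481/119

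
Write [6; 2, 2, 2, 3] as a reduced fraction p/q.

Fold from the inside: start with 3/1.
  2 + 1/3 = 7/3
  2 + 3/7 = 17/7
  2 + 7/17 = 41/17
  6 + 17/41 = 263/41

263/41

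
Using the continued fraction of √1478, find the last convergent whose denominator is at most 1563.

53246/1385

√1478 = [38; 2, 4, 38, 4, 2, 76, …] (period length 6).
Convergents:
  p_0/q_0 = 38/1
  p_1/q_1 = 77/2
  p_2/q_2 = 346/9
  p_3/q_3 = 13225/344
  p_4/q_4 = 53246/1385
  p_5/q_5 = 119717/3114
q_4 = 1385 ≤ 1563 < 3114 = q_5, so the answer is 53246/1385.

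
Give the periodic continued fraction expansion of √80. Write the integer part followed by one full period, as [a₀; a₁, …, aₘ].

a₀ = ⌊√80⌋ = 8.

[8; 1, 16]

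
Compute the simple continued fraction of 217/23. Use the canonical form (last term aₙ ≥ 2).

217 = 9*23 + 10
23 = 2*10 + 3
10 = 3*3 + 1
3 = 3*1 + 0  (stop)
So 217/23 = [9; 2, 3, 3].

[9; 2, 3, 3]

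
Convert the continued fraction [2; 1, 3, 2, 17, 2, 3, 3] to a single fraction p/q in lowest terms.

Using pₖ = aₖpₖ₋₁ + pₖ₋₂ and qₖ = aₖqₖ₋₁ + qₖ₋₂:
  k=0: a=2, p=2, q=1
  k=1: a=1, p=3, q=1
  k=2: a=3, p=11, q=4
  k=3: a=2, p=25, q=9
  k=4: a=17, p=436, q=157
  k=5: a=2, p=897, q=323
  k=6: a=3, p=3127, q=1126
  k=7: a=3, p=10278, q=3701

10278/3701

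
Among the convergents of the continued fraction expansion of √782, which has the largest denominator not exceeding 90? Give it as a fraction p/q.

√782 = [27; 1, 26, 1, 54, …] (period length 4).
Convergents:
  p_0/q_0 = 27/1
  p_1/q_1 = 28/1
  p_2/q_2 = 755/27
  p_3/q_3 = 783/28
  p_4/q_4 = 43037/1539
q_3 = 28 ≤ 90 < 1539 = q_4, so the answer is 783/28.

783/28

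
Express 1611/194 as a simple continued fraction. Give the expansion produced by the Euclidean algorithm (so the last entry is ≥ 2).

1611 = 8×194 + 59
194 = 3×59 + 17
59 = 3×17 + 8
17 = 2×8 + 1
8 = 8×1 + 0  (stop)
So 1611/194 = [8; 3, 3, 2, 8].

[8; 3, 3, 2, 8]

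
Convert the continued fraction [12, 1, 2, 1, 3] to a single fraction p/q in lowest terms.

Using pₖ = aₖpₖ₋₁ + pₖ₋₂ and qₖ = aₖqₖ₋₁ + qₖ₋₂:
  k=0: a=12, p=12, q=1
  k=1: a=1, p=13, q=1
  k=2: a=2, p=38, q=3
  k=3: a=1, p=51, q=4
  k=4: a=3, p=191, q=15

191/15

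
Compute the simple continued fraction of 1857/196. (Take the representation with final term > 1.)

1857 = 9×196 + 93
196 = 2×93 + 10
93 = 9×10 + 3
10 = 3×3 + 1
3 = 3×1 + 0  (stop)
So 1857/196 = [9; 2, 9, 3, 3].

[9; 2, 9, 3, 3]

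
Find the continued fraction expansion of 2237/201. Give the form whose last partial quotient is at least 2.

[11; 7, 1, 2, 1, 2, 2]

2237 = 11·201 + 26
201 = 7·26 + 19
26 = 1·19 + 7
19 = 2·7 + 5
7 = 1·5 + 2
5 = 2·2 + 1
2 = 2·1 + 0  (stop)
So 2237/201 = [11; 7, 1, 2, 1, 2, 2].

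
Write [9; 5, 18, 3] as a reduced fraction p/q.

Fold from the inside: start with 3/1.
  18 + 1/3 = 55/3
  5 + 3/55 = 278/55
  9 + 55/278 = 2557/278

2557/278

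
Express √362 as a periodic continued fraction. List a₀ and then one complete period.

a₀ = ⌊√362⌋ = 19.
With m₀=0, d₀=1 and mₖ₊₁ = dₖaₖ − mₖ, dₖ₊₁ = (n − mₖ₊₁²)/dₖ, aₖ₊₁ = ⌊(a₀+mₖ₊₁)/dₖ₊₁⌋:
  k=1: m=19, d=1, a=38
d=1 and a=2a₀=38 at k=1, so the next step gives (m, d) = (19, 1) again — its k=1 value — and the period has length 1.

[19; 38]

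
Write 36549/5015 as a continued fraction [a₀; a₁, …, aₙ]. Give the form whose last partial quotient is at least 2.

36549 = 7×5015 + 1444
5015 = 3×1444 + 683
1444 = 2×683 + 78
683 = 8×78 + 59
78 = 1×59 + 19
59 = 3×19 + 2
19 = 9×2 + 1
2 = 2×1 + 0  (stop)
So 36549/5015 = [7; 3, 2, 8, 1, 3, 9, 2].

[7; 3, 2, 8, 1, 3, 9, 2]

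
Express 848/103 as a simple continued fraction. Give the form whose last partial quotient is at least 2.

848 = 8·103 + 24
103 = 4·24 + 7
24 = 3·7 + 3
7 = 2·3 + 1
3 = 3·1 + 0  (stop)
So 848/103 = [8; 4, 3, 2, 3].

[8; 4, 3, 2, 3]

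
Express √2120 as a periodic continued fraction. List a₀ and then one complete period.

[46; 23, 92]

a₀ = ⌊√2120⌋ = 46.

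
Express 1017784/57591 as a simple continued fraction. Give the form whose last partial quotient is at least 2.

[17; 1, 2, 18, 3, 10, 16, 2]

1017784 = 17×57591 + 38737
57591 = 1×38737 + 18854
38737 = 2×18854 + 1029
18854 = 18×1029 + 332
1029 = 3×332 + 33
332 = 10×33 + 2
33 = 16×2 + 1
2 = 2×1 + 0  (stop)
So 1017784/57591 = [17; 1, 2, 18, 3, 10, 16, 2].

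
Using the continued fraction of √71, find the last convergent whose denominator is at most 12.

59/7

√71 = [8; 2, 2, 1, 7, 1, 2, 2, 16, …] (period length 8).
Convergents:
  p_0/q_0 = 8/1
  p_1/q_1 = 17/2
  p_2/q_2 = 42/5
  p_3/q_3 = 59/7
  p_4/q_4 = 455/54
q_3 = 7 ≤ 12 < 54 = q_4, so the answer is 59/7.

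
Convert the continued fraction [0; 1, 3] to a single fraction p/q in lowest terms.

3/4

Fold from the inside: start with 3/1.
  1 + 1/3 = 4/3
  0 + 3/4 = 3/4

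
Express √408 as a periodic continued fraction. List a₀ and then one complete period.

[20; 5, 40]

a₀ = ⌊√408⌋ = 20.
With m₀=0, d₀=1 and mₖ₊₁ = dₖaₖ − mₖ, dₖ₊₁ = (n − mₖ₊₁²)/dₖ, aₖ₊₁ = ⌊(a₀+mₖ₊₁)/dₖ₊₁⌋:
  k=1: m=20, d=8, a=5
  k=2: m=20, d=1, a=40
d=1 and a=2a₀=40 at k=2, so the next step gives (m, d) = (20, 8) again — its k=1 value — and the period has length 2.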